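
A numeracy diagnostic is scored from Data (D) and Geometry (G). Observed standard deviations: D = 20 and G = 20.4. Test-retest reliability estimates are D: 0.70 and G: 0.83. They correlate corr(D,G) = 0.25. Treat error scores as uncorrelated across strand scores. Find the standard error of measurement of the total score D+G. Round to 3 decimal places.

Var(total) = 816.16 + 204 = 1020.16.
True-score variance = 625.413 + 204 = 829.413, so reliability = 0.8130.
Error variance = 1020.16 − 829.413 = 190.747; SEM = √190.747 = 13.811.

13.811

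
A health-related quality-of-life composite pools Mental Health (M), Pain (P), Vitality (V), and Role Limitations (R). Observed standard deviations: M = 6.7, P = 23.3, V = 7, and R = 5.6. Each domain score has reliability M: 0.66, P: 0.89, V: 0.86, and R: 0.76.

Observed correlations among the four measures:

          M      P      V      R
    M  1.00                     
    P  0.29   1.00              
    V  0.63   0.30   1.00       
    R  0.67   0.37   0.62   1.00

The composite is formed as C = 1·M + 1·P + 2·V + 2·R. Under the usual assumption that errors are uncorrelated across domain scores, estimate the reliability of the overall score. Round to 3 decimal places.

0.926

Var(C) = 6.7² + 23.3² + 2²·7² + 2²·5.6² + 2·[6.7·23.3·0.29 + 2·6.7·7·0.63 + 2·6.7·5.6·0.67 + 2·23.3·7·0.30 + 2·23.3·5.6·0.37 + 4·7·5.6·0.62] = 909.22 + 892.548 = 1801.77.
With uncorrelated errors the cross-covariances are all true-score covariance, so they carry over unchanged; only the diagonal terms shrink to ρᵢσᵢ².
True-score variance = [6.7²·0.66 + 23.3²·0.89 + 2²·7²·0.86 + 2²·5.6²·0.76] + 892.548 = 776.694 + 892.548 = 1669.24.
Reliability = 1669.24 / 1801.77 = 0.926.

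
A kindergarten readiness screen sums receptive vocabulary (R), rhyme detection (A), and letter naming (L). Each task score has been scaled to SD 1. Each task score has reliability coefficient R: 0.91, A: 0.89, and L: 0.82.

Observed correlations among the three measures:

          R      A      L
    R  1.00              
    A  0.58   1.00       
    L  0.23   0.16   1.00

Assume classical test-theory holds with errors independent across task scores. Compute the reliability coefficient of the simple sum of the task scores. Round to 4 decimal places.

0.9231

Var(R+A+L) = 3 + 2·[0.58 + 0.23 + 0.16] = 3 + 1.94 = 4.94.
With uncorrelated errors the cross-covariances are all true-score covariance, so they carry over unchanged; only the diagonal terms shrink to ρᵢσᵢ².
True-score variance = [0.91 + 0.89 + 0.82] + 1.94 = 2.62 + 1.94 = 4.56.
Reliability = 4.56 / 4.94 = 0.9231.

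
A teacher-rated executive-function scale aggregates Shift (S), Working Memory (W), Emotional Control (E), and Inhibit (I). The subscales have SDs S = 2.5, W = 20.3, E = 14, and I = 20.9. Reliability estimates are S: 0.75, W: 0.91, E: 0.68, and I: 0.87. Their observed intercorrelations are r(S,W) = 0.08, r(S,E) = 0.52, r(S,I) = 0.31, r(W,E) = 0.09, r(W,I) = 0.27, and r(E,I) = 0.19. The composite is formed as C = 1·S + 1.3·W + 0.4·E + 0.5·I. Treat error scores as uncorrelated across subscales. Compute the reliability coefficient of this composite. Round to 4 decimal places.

0.9183

Var(C) = 2.5² + 1.3²·20.3² + 0.4²·14² + 0.5²·20.9² + 2·[1.3·2.5·20.3·0.08 + 0.4·2.5·14·0.52 + 0.5·2.5·20.9·0.31 + 0.52·20.3·14·0.09 + 0.65·20.3·20.9·0.27 + 0.2·14·20.9·0.19] = 843.245 + 239.071 = 1082.32.
Under uncorrelated errors the observed covariances equal the true-score covariances, so only the own-variance terms attenuate.
True-score variance = [2.5²·0.75 + 1.3²·20.3²·0.91 + 0.4²·14²·0.68 + 0.5²·20.9²·0.87] + 239.071 = 754.772 + 239.071 = 993.843.
Reliability = 993.843 / 1082.32 = 0.9183.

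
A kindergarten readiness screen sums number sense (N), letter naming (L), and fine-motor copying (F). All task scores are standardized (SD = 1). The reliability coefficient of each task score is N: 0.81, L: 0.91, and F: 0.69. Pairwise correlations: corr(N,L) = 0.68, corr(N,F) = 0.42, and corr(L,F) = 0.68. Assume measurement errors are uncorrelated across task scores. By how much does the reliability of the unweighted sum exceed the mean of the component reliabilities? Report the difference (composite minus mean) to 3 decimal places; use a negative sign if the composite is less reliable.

0.107

Var(sum) = 3 + 3.56 = 6.56; true-score variance = 2.41 + 3.56 = 5.97; composite reliability = 0.9101.
Mean component reliability = 0.8033.
Difference = 0.9101 − 0.8033 = 0.107.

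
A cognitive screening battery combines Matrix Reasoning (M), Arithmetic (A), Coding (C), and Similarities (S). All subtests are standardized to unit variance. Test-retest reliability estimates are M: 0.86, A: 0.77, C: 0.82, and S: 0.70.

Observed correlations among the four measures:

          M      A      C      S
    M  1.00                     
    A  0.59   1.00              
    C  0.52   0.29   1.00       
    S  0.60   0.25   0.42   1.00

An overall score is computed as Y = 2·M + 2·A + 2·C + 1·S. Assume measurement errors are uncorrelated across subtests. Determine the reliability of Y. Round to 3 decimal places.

0.915

Var(Y) = 2² + 2² + 2² + 1 + 2·[4·0.59 + 4·0.52 + 2·0.60 + 4·0.29 + 2·0.25 + 2·0.42] = 13 + 16.28 = 29.28.
Under uncorrelated errors the observed covariances equal the true-score covariances, so only the own-variance terms attenuate.
True-score variance = [2²·0.86 + 2²·0.77 + 2²·0.82 + 0.70] + 16.28 = 10.5 + 16.28 = 26.78.
Reliability = 26.78 / 29.28 = 0.915.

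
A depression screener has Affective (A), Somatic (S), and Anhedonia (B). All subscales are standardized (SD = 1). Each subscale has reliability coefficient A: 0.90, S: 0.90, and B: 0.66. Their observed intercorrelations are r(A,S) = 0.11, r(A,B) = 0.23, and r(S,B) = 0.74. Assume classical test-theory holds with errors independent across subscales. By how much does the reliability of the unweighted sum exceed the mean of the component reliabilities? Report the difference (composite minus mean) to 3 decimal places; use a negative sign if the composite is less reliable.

Var(sum) = 3 + 2.16 = 5.16; true-score variance = 2.46 + 2.16 = 4.62; composite reliability = 0.8953.
Mean component reliability = 0.8200.
Difference = 0.8953 − 0.8200 = 0.075.

0.075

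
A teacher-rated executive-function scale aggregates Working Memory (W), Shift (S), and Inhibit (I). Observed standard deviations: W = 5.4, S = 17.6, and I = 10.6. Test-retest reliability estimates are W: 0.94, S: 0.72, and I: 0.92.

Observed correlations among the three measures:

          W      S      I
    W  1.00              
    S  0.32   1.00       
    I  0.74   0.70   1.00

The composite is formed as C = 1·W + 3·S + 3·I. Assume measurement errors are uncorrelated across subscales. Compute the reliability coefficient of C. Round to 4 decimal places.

0.8695

Var(C) = 5.4² + 3²·17.6² + 3²·10.6² + 2·[3·5.4·17.6·0.32 + 3·5.4·10.6·0.74 + 9·17.6·10.6·0.70] = 3828.24 + 2787.28 = 6615.52.
Because errors are independent across components, Cov(Tᵢ,Tⱼ) = Cov(Xᵢ,Xⱼ); the off-diagonal part of the true-score variance is the same as above.
True-score variance = [5.4²·0.94 + 3²·17.6²·0.72 + 3²·10.6²·0.92] + 2787.28 = 2965 + 2787.28 = 5752.27.
Reliability = 5752.27 / 6615.52 = 0.8695.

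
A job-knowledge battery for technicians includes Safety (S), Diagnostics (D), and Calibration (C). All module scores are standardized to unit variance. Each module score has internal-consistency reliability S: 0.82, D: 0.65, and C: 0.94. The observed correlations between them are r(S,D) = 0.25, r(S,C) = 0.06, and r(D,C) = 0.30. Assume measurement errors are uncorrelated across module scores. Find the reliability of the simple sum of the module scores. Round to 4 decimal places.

0.8602

Var(S+D+C) = 3 + 2·[0.25 + 0.06 + 0.30] = 3 + 1.22 = 4.22.
With uncorrelated errors the cross-covariances are all true-score covariance, so they carry over unchanged; only the diagonal terms shrink to ρᵢσᵢ².
True-score variance = [0.82 + 0.65 + 0.94] + 1.22 = 2.41 + 1.22 = 3.63.
Reliability = 3.63 / 4.22 = 0.8602.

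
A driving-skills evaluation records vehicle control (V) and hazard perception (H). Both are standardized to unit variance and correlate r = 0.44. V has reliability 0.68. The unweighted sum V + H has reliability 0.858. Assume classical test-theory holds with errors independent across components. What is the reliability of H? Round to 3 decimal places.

0.911

Var(V+H) = 2 + 2·0.44 = 2.880.
True-score variance = ρ_V + ρ_H + 2·0.44, so 0.858 = (0.68 + ρ_H + 0.88) / 2.880.
ρ_H = 0.858·2.880 − 0.68 − 0.88 = 0.911.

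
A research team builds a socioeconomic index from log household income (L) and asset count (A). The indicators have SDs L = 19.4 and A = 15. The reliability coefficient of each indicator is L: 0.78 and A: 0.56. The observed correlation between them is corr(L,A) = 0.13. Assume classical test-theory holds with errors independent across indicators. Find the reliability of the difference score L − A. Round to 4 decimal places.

Var(L−A) = 19.4² + 15² − 2·19.4·15·0.13 = 601.36 − 75.66 = 525.7.
With uncorrelated errors the cross-covariances are all true-score covariance, so they carry over unchanged; only the diagonal terms shrink to ρᵢσᵢ².
True-score variance = [19.4²·0.78 + 15²·0.56] − 75.66 = 419.561 − 75.66 = 343.901.
Reliability = 343.901 / 525.7 = 0.6542.

0.6542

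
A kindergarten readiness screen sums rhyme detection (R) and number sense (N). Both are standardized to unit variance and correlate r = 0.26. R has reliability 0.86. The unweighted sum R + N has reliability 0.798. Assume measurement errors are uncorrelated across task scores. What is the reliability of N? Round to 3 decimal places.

0.631

Var(R+N) = 2 + 2·0.26 = 2.520.
True-score variance = ρ_R + ρ_N + 2·0.26, so 0.798 = (0.86 + ρ_N + 0.52) / 2.520.
ρ_N = 0.798·2.520 − 0.86 − 0.52 = 0.631.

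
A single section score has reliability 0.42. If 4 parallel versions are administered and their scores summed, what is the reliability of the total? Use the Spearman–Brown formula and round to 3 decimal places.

ρ_k = kρ / (1 + (k−1)ρ) = 4·0.42 / (1 + 3·0.42) = 1.680 / 2.260 = 0.743.

0.743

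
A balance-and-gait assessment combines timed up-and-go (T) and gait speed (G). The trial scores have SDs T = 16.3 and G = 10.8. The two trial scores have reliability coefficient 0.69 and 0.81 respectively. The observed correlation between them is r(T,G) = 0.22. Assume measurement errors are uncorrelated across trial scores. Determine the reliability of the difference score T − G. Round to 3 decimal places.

0.657

Var(T−G) = 16.3² + 10.8² − 2·16.3·10.8·0.22 = 382.33 − 77.4576 = 304.872.
Because errors are independent across components, Cov(Tᵢ,Tⱼ) = Cov(Xᵢ,Xⱼ); the off-diagonal part of the true-score variance is the same as above.
True-score variance = [16.3²·0.69 + 10.8²·0.81] − 77.4576 = 277.805 − 77.4576 = 200.347.
Reliability = 200.347 / 304.872 = 0.657.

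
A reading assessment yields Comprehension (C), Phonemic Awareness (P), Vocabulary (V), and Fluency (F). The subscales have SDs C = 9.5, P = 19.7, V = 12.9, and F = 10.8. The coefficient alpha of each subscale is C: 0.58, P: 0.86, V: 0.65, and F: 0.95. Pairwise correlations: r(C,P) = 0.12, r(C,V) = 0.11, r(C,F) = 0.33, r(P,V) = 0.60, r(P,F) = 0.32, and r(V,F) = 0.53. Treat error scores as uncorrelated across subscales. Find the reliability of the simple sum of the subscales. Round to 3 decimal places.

0.895

Var(C+P+V+F) = 9.5² + 19.7² + 12.9² + 10.8² + 2·[9.5·19.7·0.12 + 9.5·12.9·0.11 + 9.5·10.8·0.33 + 19.7·12.9·0.60 + 19.7·10.8·0.32 + 12.9·10.8·0.53] = 761.39 + 728.395 = 1489.78.
Under uncorrelated errors the observed covariances equal the true-score covariances, so only the own-variance terms attenuate.
True-score variance = [9.5²·0.58 + 19.7²·0.86 + 12.9²·0.65 + 10.8²·0.95] + 728.395 = 605.077 + 728.395 = 1333.47.
Reliability = 1333.47 / 1489.78 = 0.895.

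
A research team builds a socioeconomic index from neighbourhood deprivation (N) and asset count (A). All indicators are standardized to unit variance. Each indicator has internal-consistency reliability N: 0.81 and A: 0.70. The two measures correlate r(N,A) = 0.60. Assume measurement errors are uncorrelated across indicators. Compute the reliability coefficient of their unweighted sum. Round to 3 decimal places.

Var(N+A) = 2 + 2·[0.60] = 2 + 1.2 = 3.2.
Because errors are independent across components, Cov(Tᵢ,Tⱼ) = Cov(Xᵢ,Xⱼ); the off-diagonal part of the true-score variance is the same as above.
True-score variance = [0.81 + 0.70] + 1.2 = 1.51 + 1.2 = 2.71.
Reliability = 2.71 / 3.2 = 0.847.

0.847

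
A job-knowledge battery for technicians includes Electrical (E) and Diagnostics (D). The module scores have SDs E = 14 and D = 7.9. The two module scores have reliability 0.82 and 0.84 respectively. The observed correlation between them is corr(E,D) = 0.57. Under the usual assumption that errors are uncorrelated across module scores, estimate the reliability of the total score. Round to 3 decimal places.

0.882

Var(E+D) = 14² + 7.9² + 2·[14·7.9·0.57] = 258.41 + 126.084 = 384.494.
With uncorrelated errors the cross-covariances are all true-score covariance, so they carry over unchanged; only the diagonal terms shrink to ρᵢσᵢ².
True-score variance = [14²·0.82 + 7.9²·0.84] + 126.084 = 213.144 + 126.084 = 339.228.
Reliability = 339.228 / 384.494 = 0.882.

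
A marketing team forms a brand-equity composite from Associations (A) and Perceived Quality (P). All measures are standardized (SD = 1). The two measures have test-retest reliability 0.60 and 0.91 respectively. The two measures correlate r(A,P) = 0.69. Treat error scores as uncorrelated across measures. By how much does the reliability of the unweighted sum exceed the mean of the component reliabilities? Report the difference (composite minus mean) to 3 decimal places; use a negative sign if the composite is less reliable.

0.100

Var(sum) = 2 + 1.38 = 3.38; true-score variance = 1.51 + 1.38 = 2.89; composite reliability = 0.8550.
Mean component reliability = 0.7550.
Difference = 0.8550 − 0.7550 = 0.100.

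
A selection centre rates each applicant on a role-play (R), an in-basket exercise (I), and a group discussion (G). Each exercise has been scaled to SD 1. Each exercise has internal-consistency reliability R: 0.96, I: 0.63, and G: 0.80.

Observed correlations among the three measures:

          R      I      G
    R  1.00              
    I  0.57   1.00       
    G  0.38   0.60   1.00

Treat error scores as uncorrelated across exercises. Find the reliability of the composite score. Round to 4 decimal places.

Var(R+I+G) = 3 + 2·[0.57 + 0.38 + 0.60] = 3 + 3.1 = 6.1.
With uncorrelated errors the cross-covariances are all true-score covariance, so they carry over unchanged; only the diagonal terms shrink to ρᵢσᵢ².
True-score variance = [0.96 + 0.63 + 0.80] + 3.1 = 2.39 + 3.1 = 5.49.
Reliability = 5.49 / 6.1 = 0.9000.

0.9000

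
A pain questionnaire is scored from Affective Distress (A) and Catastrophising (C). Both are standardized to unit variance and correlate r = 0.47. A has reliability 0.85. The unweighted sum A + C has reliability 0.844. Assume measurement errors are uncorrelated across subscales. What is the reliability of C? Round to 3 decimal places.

Var(A+C) = 2 + 2·0.47 = 2.940.
True-score variance = ρ_A + ρ_C + 2·0.47, so 0.844 = (0.85 + ρ_C + 0.94) / 2.940.
ρ_C = 0.844·2.940 − 0.85 − 0.94 = 0.691.

0.691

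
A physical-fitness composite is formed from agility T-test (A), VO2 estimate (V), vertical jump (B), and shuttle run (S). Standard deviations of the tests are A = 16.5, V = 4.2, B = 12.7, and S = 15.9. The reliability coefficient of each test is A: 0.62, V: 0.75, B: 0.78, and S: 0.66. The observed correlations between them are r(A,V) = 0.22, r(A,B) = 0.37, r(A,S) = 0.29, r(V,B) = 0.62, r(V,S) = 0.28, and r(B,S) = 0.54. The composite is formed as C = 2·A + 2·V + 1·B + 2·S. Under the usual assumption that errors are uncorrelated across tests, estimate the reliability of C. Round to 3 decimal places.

Var(C) = 2²·16.5² + 2²·4.2² + 12.7² + 2²·15.9² + 2·[4·16.5·4.2·0.22 + 2·16.5·12.7·0.37 + 4·16.5·15.9·0.29 + 2·4.2·12.7·0.62 + 4·4.2·15.9·0.28 + 2·12.7·15.9·0.54] = 2332.09 + 1758.79 = 4090.88.
With uncorrelated errors the cross-covariances are all true-score covariance, so they carry over unchanged; only the diagonal terms shrink to ρᵢσᵢ².
True-score variance = [2²·16.5²·0.62 + 2²·4.2²·0.75 + 12.7²·0.78 + 2²·15.9²·0.66] + 1758.79 = 1521.32 + 1758.79 = 3280.12.
Reliability = 3280.12 / 4090.88 = 0.802.

0.802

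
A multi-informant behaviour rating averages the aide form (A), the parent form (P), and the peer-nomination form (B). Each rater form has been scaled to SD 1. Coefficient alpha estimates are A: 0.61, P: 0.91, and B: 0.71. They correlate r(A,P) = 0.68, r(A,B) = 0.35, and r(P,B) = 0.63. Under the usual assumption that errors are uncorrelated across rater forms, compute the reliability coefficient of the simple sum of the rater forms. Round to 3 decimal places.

0.878

Var(A+P+B) = 3 + 2·[0.68 + 0.35 + 0.63] = 3 + 3.32 = 6.32.
Because errors are independent across components, Cov(Tᵢ,Tⱼ) = Cov(Xᵢ,Xⱼ); the off-diagonal part of the true-score variance is the same as above.
True-score variance = [0.61 + 0.91 + 0.71] + 3.32 = 2.23 + 3.32 = 5.55.
Reliability = 5.55 / 6.32 = 0.878.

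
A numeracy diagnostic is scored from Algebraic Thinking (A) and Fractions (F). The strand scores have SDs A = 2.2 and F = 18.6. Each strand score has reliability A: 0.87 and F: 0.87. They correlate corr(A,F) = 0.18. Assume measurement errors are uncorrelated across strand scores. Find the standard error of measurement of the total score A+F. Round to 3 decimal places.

6.753

Var(total) = 350.8 + 14.7312 = 365.531.
True-score variance = 305.196 + 14.7312 = 319.927, so reliability = 0.8752.
Error variance = 365.531 − 319.927 = 45.604; SEM = √45.604 = 6.753.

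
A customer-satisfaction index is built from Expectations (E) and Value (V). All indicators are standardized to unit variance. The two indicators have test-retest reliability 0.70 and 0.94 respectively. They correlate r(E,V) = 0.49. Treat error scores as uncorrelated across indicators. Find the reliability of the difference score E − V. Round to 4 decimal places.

0.6471

Var(E−V) = 1 + 1 − 2·0.49 = 2 − 0.98 = 1.02.
With uncorrelated errors the cross-covariances are all true-score covariance, so they carry over unchanged; only the diagonal terms shrink to ρᵢσᵢ².
True-score variance = [0.70 + 0.94] − 0.98 = 1.64 − 0.98 = 0.66.
Reliability = 0.66 / 1.02 = 0.6471.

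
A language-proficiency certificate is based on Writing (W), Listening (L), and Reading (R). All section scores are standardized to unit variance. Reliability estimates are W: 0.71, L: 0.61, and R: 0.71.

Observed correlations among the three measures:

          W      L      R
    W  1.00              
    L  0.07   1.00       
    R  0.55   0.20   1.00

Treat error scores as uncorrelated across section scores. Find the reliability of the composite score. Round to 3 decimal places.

Var(W+L+R) = 3 + 2·[0.07 + 0.55 + 0.20] = 3 + 1.64 = 4.64.
Because errors are independent across components, Cov(Tᵢ,Tⱼ) = Cov(Xᵢ,Xⱼ); the off-diagonal part of the true-score variance is the same as above.
True-score variance = [0.71 + 0.61 + 0.71] + 1.64 = 2.03 + 1.64 = 3.67.
Reliability = 3.67 / 4.64 = 0.791.

0.791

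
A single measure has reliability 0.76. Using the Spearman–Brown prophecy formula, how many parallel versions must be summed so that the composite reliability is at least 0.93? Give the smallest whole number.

5

k ≥ ρ*(1−ρ₁)/(ρ₁(1−ρ*)) = 0.93·0.24 / (0.76·0.07) = 4.195.
Smallest integer k = 5.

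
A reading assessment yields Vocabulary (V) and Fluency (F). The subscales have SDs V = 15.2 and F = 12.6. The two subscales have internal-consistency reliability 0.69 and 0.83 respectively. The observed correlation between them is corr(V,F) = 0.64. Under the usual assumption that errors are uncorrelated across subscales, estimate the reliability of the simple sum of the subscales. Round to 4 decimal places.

Var(V+F) = 15.2² + 12.6² + 2·[15.2·12.6·0.64] = 389.8 + 245.146 = 634.946.
Because errors are independent across components, Cov(Tᵢ,Tⱼ) = Cov(Xᵢ,Xⱼ); the off-diagonal part of the true-score variance is the same as above.
True-score variance = [15.2²·0.69 + 12.6²·0.83] + 245.146 = 291.188 + 245.146 = 536.334.
Reliability = 536.334 / 634.946 = 0.8447.

0.8447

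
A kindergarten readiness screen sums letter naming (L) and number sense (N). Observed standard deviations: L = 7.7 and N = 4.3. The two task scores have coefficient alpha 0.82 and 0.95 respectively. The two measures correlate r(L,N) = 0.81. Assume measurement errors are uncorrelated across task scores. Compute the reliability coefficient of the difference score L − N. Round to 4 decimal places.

0.5196

Var(L−N) = 7.7² + 4.3² − 2·7.7·4.3·0.81 = 77.78 − 53.6382 = 24.1418.
With uncorrelated errors the cross-covariances are all true-score covariance, so they carry over unchanged; only the diagonal terms shrink to ρᵢσᵢ².
True-score variance = [7.7²·0.82 + 4.3²·0.95] − 53.6382 = 66.1833 − 53.6382 = 12.5451.
Reliability = 12.5451 / 24.1418 = 0.5196.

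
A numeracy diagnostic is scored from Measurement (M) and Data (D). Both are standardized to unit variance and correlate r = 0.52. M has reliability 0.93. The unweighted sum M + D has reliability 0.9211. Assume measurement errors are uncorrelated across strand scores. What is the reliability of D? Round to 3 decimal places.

0.830

Var(M+D) = 2 + 2·0.52 = 3.040.
True-score variance = ρ_M + ρ_D + 2·0.52, so 0.9211 = (0.93 + ρ_D + 1.04) / 3.040.
ρ_D = 0.9211·3.040 − 0.93 − 1.04 = 0.830.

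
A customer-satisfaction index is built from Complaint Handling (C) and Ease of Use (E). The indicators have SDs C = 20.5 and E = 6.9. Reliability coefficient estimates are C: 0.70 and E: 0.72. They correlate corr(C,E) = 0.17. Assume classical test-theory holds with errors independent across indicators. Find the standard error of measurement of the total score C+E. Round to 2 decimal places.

11.81

Var(total) = 467.86 + 48.093 = 515.953.
True-score variance = 328.454 + 48.093 = 376.547, so reliability = 0.7298.
Error variance = 515.953 − 376.547 = 139.406; SEM = √139.406 = 11.81.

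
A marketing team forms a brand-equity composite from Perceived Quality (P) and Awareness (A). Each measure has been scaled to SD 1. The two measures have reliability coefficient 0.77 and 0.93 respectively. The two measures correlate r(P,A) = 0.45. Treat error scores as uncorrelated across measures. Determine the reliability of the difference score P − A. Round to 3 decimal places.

Var(P−A) = 1 + 1 − 2·0.45 = 2 − 0.9 = 1.1.
Because errors are independent across components, Cov(Tᵢ,Tⱼ) = Cov(Xᵢ,Xⱼ); the off-diagonal part of the true-score variance is the same as above.
True-score variance = [0.77 + 0.93] − 0.9 = 1.7 − 0.9 = 0.8.
Reliability = 0.8 / 1.1 = 0.727.

0.727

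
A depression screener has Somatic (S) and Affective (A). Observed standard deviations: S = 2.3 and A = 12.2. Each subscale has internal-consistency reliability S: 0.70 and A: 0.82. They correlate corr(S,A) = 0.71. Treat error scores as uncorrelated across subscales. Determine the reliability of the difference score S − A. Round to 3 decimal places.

0.752

Var(S−A) = 2.3² + 12.2² − 2·2.3·12.2·0.71 = 154.13 − 39.8452 = 114.285.
Because errors are independent across components, Cov(Tᵢ,Tⱼ) = Cov(Xᵢ,Xⱼ); the off-diagonal part of the true-score variance is the same as above.
True-score variance = [2.3²·0.70 + 12.2²·0.82] − 39.8452 = 125.752 − 39.8452 = 85.9066.
Reliability = 85.9066 / 114.285 = 0.752.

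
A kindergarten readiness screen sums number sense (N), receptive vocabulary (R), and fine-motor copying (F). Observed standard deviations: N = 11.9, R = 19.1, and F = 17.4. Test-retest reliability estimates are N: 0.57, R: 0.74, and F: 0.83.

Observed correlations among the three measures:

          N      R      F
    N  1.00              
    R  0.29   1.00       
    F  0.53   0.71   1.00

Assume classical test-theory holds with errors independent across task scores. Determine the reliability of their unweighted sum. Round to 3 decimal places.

Var(N+R+F) = 11.9² + 19.1² + 17.4² + 2·[11.9·19.1·0.29 + 11.9·17.4·0.53 + 19.1·17.4·0.71] = 809.18 + 823.235 = 1632.41.
With uncorrelated errors the cross-covariances are all true-score covariance, so they carry over unchanged; only the diagonal terms shrink to ρᵢσᵢ².
True-score variance = [11.9²·0.57 + 19.1²·0.74 + 17.4²·0.83] + 823.235 = 601.968 + 823.235 = 1425.2.
Reliability = 1425.2 / 1632.41 = 0.873.

0.873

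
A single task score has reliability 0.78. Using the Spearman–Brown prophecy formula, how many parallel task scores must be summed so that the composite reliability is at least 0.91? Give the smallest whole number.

k ≥ ρ*(1−ρ₁)/(ρ₁(1−ρ*)) = 0.91·0.22 / (0.78·0.09) = 2.852.
Smallest integer k = 3.

3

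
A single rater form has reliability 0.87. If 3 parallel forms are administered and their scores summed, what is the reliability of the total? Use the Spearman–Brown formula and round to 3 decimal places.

0.953

ρ_k = kρ / (1 + (k−1)ρ) = 3·0.87 / (1 + 2·0.87) = 2.610 / 2.740 = 0.953.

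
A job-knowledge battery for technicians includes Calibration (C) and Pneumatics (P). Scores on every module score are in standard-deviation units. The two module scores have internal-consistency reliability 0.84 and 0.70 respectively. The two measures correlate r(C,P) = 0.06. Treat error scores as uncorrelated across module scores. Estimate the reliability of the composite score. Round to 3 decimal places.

Var(C+P) = 2 + 2·[0.06] = 2 + 0.12 = 2.12.
With uncorrelated errors the cross-covariances are all true-score covariance, so they carry over unchanged; only the diagonal terms shrink to ρᵢσᵢ².
True-score variance = [0.84 + 0.70] + 0.12 = 1.54 + 0.12 = 1.66.
Reliability = 1.66 / 2.12 = 0.783.

0.783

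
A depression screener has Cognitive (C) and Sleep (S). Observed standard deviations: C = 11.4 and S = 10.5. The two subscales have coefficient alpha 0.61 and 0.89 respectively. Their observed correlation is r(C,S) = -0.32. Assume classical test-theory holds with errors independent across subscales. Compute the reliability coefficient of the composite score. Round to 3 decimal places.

0.616

Var(C+S) = 11.4² + 10.5² + 2·[11.4·10.5·(-0.32)] = 240.21 − 76.608 = 163.602.
Under uncorrelated errors the observed covariances equal the true-score covariances, so only the own-variance terms attenuate.
True-score variance = [11.4²·0.61 + 10.5²·0.89] − 76.608 = 177.398 − 76.608 = 100.79.
Reliability = 100.79 / 163.602 = 0.616.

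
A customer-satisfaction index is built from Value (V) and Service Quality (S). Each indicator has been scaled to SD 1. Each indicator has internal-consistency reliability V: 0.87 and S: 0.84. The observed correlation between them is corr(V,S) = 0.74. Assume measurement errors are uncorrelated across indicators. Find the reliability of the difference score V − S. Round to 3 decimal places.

0.442

Var(V−S) = 1 + 1 − 2·0.74 = 2 − 1.48 = 0.52.
Under uncorrelated errors the observed covariances equal the true-score covariances, so only the own-variance terms attenuate.
True-score variance = [0.87 + 0.84] − 1.48 = 1.71 − 1.48 = 0.23.
Reliability = 0.23 / 0.52 = 0.442.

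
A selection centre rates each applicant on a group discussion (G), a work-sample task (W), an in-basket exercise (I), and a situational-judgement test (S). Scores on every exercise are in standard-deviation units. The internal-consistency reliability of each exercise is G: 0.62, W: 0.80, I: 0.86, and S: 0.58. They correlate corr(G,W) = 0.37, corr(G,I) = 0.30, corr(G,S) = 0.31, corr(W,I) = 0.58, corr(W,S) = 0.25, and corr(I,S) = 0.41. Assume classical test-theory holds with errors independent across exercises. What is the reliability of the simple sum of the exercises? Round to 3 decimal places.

0.865

Var(G+W+I+S) = 4 + 2·[0.37 + 0.30 + 0.31 + 0.58 + 0.25 + 0.41] = 4 + 4.44 = 8.44.
With uncorrelated errors the cross-covariances are all true-score covariance, so they carry over unchanged; only the diagonal terms shrink to ρᵢσᵢ².
True-score variance = [0.62 + 0.80 + 0.86 + 0.58] + 4.44 = 2.86 + 4.44 = 7.3.
Reliability = 7.3 / 8.44 = 0.865.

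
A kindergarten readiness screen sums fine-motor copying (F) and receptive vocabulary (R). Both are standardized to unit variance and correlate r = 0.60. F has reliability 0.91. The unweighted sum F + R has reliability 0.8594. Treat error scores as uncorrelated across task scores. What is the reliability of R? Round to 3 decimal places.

Var(F+R) = 2 + 2·0.60 = 3.200.
True-score variance = ρ_F + ρ_R + 2·0.60, so 0.8594 = (0.91 + ρ_R + 1.20) / 3.200.
ρ_R = 0.8594·3.200 − 0.91 − 1.20 = 0.640.

0.640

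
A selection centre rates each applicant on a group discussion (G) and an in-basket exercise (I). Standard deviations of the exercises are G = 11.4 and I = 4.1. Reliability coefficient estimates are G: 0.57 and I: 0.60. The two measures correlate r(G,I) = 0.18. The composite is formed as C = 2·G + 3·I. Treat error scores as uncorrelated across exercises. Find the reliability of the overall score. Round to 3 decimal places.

Var(C) = 2²·11.4² + 3²·4.1² + 2·[6·11.4·4.1·0.18] = 671.13 + 100.958 = 772.088.
Under uncorrelated errors the observed covariances equal the true-score covariances, so only the own-variance terms attenuate.
True-score variance = [2²·11.4²·0.57 + 3²·4.1²·0.60] + 100.958 = 387.083 + 100.958 = 488.041.
Reliability = 488.041 / 772.088 = 0.632.

0.632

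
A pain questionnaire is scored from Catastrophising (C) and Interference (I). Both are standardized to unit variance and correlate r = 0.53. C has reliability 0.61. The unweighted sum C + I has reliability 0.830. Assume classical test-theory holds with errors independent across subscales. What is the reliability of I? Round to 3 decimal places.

0.870

Var(C+I) = 2 + 2·0.53 = 3.060.
True-score variance = ρ_C + ρ_I + 2·0.53, so 0.830 = (0.61 + ρ_I + 1.06) / 3.060.
ρ_I = 0.830·3.060 − 0.61 − 1.06 = 0.870.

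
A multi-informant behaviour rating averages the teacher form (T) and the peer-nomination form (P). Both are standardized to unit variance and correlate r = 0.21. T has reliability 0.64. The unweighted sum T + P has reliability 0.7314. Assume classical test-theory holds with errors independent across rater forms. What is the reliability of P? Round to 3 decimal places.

Var(T+P) = 2 + 2·0.21 = 2.420.
True-score variance = ρ_T + ρ_P + 2·0.21, so 0.7314 = (0.64 + ρ_P + 0.42) / 2.420.
ρ_P = 0.7314·2.420 − 0.64 − 0.42 = 0.710.

0.710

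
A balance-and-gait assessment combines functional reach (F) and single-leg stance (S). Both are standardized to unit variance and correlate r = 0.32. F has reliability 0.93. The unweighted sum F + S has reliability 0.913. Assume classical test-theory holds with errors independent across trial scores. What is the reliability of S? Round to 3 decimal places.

Var(F+S) = 2 + 2·0.32 = 2.640.
True-score variance = ρ_F + ρ_S + 2·0.32, so 0.913 = (0.93 + ρ_S + 0.64) / 2.640.
ρ_S = 0.913·2.640 − 0.93 − 0.64 = 0.840.

0.840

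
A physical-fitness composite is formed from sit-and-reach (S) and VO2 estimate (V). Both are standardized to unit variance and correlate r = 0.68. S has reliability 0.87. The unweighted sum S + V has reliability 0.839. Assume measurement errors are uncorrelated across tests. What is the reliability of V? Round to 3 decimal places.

Var(S+V) = 2 + 2·0.68 = 3.360.
True-score variance = ρ_S + ρ_V + 2·0.68, so 0.839 = (0.87 + ρ_V + 1.36) / 3.360.
ρ_V = 0.839·3.360 − 0.87 − 1.36 = 0.589.

0.589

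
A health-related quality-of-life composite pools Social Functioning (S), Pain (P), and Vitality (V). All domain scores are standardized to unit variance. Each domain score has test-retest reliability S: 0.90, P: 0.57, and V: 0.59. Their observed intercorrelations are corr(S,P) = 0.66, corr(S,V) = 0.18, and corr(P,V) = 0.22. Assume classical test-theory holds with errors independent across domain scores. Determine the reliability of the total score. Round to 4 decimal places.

0.8164

Var(S+P+V) = 3 + 2·[0.66 + 0.18 + 0.22] = 3 + 2.12 = 5.12.
With uncorrelated errors the cross-covariances are all true-score covariance, so they carry over unchanged; only the diagonal terms shrink to ρᵢσᵢ².
True-score variance = [0.90 + 0.57 + 0.59] + 2.12 = 2.06 + 2.12 = 4.18.
Reliability = 4.18 / 5.12 = 0.8164.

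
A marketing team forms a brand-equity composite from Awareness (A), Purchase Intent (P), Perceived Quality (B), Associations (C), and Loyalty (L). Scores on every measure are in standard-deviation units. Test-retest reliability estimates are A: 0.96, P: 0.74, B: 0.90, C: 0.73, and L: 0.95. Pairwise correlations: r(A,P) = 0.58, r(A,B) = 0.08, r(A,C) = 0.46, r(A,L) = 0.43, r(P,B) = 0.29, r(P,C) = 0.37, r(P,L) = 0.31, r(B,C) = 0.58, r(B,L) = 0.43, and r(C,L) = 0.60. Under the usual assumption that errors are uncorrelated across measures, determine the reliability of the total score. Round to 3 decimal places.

0.946

Var(A+P+B+C+L) = 5 + 2·[0.58 + 0.08 + 0.46 + 0.43 + 0.29 + 0.37 + 0.31 + 0.58 + 0.43 + 0.60] = 5 + 8.26 = 13.26.
Because errors are independent across components, Cov(Tᵢ,Tⱼ) = Cov(Xᵢ,Xⱼ); the off-diagonal part of the true-score variance is the same as above.
True-score variance = [0.96 + 0.74 + 0.90 + 0.73 + 0.95] + 8.26 = 4.28 + 8.26 = 12.54.
Reliability = 12.54 / 13.26 = 0.946.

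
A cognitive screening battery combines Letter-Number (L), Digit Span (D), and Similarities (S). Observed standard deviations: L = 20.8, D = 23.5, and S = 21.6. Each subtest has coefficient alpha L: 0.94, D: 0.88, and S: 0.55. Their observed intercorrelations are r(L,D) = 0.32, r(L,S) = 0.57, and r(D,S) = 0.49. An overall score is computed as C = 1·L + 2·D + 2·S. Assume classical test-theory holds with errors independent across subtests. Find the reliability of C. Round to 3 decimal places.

Var(C) = 20.8² + 2²·23.5² + 2²·21.6² + 2·[2·20.8·23.5·0.32 + 2·20.8·21.6·0.57 + 4·23.5·21.6·0.49] = 4507.88 + 3639.81 = 8147.69.
With uncorrelated errors the cross-covariances are all true-score covariance, so they carry over unchanged; only the diagonal terms shrink to ρᵢσᵢ².
True-score variance = [20.8²·0.94 + 2²·23.5²·0.88 + 2²·21.6²·0.55] + 3639.81 = 3377.03 + 3639.81 = 7016.85.
Reliability = 7016.85 / 8147.69 = 0.861.

0.861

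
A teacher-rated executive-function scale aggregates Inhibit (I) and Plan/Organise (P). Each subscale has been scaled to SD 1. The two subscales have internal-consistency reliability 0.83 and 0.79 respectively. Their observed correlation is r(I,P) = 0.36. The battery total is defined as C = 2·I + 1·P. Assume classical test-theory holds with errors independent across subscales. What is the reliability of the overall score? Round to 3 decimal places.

0.862

Var(C) = 2² + 1 + 2·[2·0.36] = 5 + 1.44 = 6.44.
Because errors are independent across components, Cov(Tᵢ,Tⱼ) = Cov(Xᵢ,Xⱼ); the off-diagonal part of the true-score variance is the same as above.
True-score variance = [2²·0.83 + 0.79] + 1.44 = 4.11 + 1.44 = 5.55.
Reliability = 5.55 / 6.44 = 0.862.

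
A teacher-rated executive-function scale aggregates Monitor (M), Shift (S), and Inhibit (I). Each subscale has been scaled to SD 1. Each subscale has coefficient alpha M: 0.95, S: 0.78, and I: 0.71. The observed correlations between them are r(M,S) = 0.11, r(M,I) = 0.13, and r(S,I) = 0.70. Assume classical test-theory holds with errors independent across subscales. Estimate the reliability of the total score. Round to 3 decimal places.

0.885

Var(M+S+I) = 3 + 2·[0.11 + 0.13 + 0.70] = 3 + 1.88 = 4.88.
Because errors are independent across components, Cov(Tᵢ,Tⱼ) = Cov(Xᵢ,Xⱼ); the off-diagonal part of the true-score variance is the same as above.
True-score variance = [0.95 + 0.78 + 0.71] + 1.88 = 2.44 + 1.88 = 4.32.
Reliability = 4.32 / 4.88 = 0.885.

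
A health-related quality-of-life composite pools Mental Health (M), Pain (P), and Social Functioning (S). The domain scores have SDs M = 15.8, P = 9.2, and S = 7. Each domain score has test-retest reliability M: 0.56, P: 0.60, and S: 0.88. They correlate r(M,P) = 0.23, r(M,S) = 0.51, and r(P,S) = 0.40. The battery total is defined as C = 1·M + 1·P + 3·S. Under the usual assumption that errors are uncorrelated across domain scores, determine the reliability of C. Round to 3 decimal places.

0.853

Var(C) = 15.8² + 9.2² + 3²·7² + 2·[15.8·9.2·0.23 + 3·15.8·7·0.51 + 3·9.2·7·0.40] = 775.28 + 559.862 = 1335.14.
With uncorrelated errors the cross-covariances are all true-score covariance, so they carry over unchanged; only the diagonal terms shrink to ρᵢσᵢ².
True-score variance = [15.8²·0.56 + 9.2²·0.60 + 3²·7²·0.88] + 559.862 = 578.662 + 559.862 = 1138.52.
Reliability = 1138.52 / 1335.14 = 0.853.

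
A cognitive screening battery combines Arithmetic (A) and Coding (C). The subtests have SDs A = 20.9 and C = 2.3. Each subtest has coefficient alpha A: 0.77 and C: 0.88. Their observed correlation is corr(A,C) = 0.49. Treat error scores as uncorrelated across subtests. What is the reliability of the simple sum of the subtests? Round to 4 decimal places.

Var(A+C) = 20.9² + 2.3² + 2·[20.9·2.3·0.49] = 442.1 + 47.1086 = 489.209.
With uncorrelated errors the cross-covariances are all true-score covariance, so they carry over unchanged; only the diagonal terms shrink to ρᵢσᵢ².
True-score variance = [20.9²·0.77 + 2.3²·0.88] + 47.1086 = 340.999 + 47.1086 = 388.107.
Reliability = 388.107 / 489.209 = 0.7933.

0.7933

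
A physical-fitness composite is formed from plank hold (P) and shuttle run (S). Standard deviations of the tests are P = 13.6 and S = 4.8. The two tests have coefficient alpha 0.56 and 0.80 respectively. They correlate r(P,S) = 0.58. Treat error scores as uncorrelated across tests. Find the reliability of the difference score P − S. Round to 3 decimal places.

Var(P−S) = 13.6² + 4.8² − 2·13.6·4.8·0.58 = 208 − 75.7248 = 132.275.
Because errors are independent across components, Cov(Tᵢ,Tⱼ) = Cov(Xᵢ,Xⱼ); the off-diagonal part of the true-score variance is the same as above.
True-score variance = [13.6²·0.56 + 4.8²·0.80] − 75.7248 = 122.01 − 75.7248 = 46.2848.
Reliability = 46.2848 / 132.275 = 0.350.

0.350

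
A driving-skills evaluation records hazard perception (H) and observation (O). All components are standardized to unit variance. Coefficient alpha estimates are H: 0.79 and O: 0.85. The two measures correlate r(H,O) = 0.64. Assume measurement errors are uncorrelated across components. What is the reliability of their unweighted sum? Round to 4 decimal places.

0.8902

Var(H+O) = 2 + 2·[0.64] = 2 + 1.28 = 3.28.
Because errors are independent across components, Cov(Tᵢ,Tⱼ) = Cov(Xᵢ,Xⱼ); the off-diagonal part of the true-score variance is the same as above.
True-score variance = [0.79 + 0.85] + 1.28 = 1.64 + 1.28 = 2.92.
Reliability = 2.92 / 3.28 = 0.8902.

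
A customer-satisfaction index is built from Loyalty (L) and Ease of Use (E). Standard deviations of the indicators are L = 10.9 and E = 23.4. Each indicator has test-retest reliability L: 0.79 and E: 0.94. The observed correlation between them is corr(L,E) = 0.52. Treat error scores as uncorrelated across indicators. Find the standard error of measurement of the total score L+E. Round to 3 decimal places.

7.603

Var(total) = 666.37 + 265.262 = 931.632.
True-score variance = 608.566 + 265.262 = 873.829, so reliability = 0.9380.
Error variance = 931.632 − 873.829 = 57.8037; SEM = √57.8037 = 7.603.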